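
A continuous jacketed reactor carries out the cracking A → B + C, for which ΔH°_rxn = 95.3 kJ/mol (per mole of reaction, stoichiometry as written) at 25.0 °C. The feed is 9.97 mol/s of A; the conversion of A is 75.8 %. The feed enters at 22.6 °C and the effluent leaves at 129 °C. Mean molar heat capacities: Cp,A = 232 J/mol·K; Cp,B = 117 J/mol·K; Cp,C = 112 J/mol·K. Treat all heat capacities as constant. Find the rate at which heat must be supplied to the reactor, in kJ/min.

Extent of reaction ξ = 0.758 × 9.97 = 7.5573 mol/s
Reaction term: ξ·ΔH°_rxn = 7.5573 × 95.3 = 720.21 kJ/s
Sensible, feed 22.6→25 °C: 5.5513 kJ/s
Outlet flows (mol/s): A 2.4127, B 7.5573, C 7.5573
Sensible, products 25→129 °C: 238.2 kJ/s
Q = ΔH = 963.96 kJ/s = 963.96 kW
Heat supplied = 57837 kJ/min

Q_in = 57800 kJ/min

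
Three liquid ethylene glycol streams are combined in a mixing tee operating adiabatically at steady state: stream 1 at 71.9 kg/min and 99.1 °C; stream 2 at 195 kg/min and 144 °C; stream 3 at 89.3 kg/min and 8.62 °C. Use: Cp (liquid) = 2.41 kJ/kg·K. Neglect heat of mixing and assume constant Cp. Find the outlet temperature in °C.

Energy balance with Q = 0: Σ ṁᵢCp,ᵢ(T_out − Tᵢ) = 0
T_out = Σ ṁᵢCp,ᵢTᵢ / Σ ṁᵢCp,ᵢ
      = 86700 / 858.44 = 101 °C

T_out = 101 °C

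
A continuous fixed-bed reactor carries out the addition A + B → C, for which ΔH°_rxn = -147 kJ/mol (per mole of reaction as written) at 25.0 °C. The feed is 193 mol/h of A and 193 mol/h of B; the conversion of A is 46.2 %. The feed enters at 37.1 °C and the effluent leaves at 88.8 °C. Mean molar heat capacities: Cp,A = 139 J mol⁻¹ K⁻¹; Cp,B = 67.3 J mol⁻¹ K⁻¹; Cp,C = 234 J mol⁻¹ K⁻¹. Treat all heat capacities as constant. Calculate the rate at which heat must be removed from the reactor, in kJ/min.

Extent of reaction ξ = 0.462 × 193 = 89.166 mol/h
Reaction term: ξ·ΔH°_rxn = 89.166 × -147 = -13107 kJ/h
Sensible, feed 37.1→25 °C: -481.77 kJ/h
Outlet flows (mol/h): A 103.83, B 103.83, C 89.166
Sensible, products 25→88.8 °C: 2697.8 kJ/h
Q = ΔH = -10891 kJ/h = -3.0254 kW
Heat removed = 181.52 kJ/min

Q_out = 182 kJ/min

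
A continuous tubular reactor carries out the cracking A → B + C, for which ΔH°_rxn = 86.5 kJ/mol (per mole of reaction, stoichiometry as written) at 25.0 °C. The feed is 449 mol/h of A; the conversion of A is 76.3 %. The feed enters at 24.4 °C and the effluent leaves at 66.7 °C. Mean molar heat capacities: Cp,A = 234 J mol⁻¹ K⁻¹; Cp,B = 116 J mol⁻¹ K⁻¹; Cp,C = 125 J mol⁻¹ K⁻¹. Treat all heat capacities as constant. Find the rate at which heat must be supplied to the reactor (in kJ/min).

Q_in = 570 kJ/min

Extent of reaction ξ = 0.763 × 449 = 342.59 mol/h
Reaction term: ξ·ΔH°_rxn = 342.59 × 86.5 = 29634 kJ/h
Sensible, feed 24.4→25 °C: 63.04 kJ/h
Outlet flows (mol/h): A 106.41, B 342.59, C 342.59
Sensible, products 25→66.7 °C: 4481.3 kJ/h
Q = ΔH = 34178 kJ/h = 9.4939 kW
Heat supplied = 569.63 kJ/min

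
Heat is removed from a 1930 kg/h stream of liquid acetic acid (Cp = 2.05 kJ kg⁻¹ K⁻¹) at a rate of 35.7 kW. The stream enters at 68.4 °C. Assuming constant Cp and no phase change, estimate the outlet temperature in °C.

Q = 35.7 kW = 128520 kJ/h
ΔT = Q/(ṁ·Cp) = 128520/(1930×2.05) = 32.483 K
T_out = 68.4 − 32.483 = 35.917 °C

T_out = 35.9 °C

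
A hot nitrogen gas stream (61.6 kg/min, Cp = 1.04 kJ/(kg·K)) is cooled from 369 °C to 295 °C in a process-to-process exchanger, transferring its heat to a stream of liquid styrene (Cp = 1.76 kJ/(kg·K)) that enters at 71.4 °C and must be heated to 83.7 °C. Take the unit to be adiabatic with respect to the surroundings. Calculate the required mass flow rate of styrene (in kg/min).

Heat released by hot stream: Q = 61.6 × 1.04 × (369 − 295) = 4740.7 kJ/min
Energy balance on cold side (adiabatic exchanger): Q = ṁ_c·Cp_c·(T_c,out − T_c,in)
ṁ_c = 4740.7 / [1.76 × (83.7 − 71.4)] = 218.99 kg/min

ṁ_c = 219 kg/min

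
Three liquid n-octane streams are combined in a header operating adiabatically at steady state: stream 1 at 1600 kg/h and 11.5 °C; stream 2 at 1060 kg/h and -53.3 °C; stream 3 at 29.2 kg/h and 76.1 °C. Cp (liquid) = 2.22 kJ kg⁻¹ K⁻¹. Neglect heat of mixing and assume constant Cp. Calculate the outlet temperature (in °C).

Adiabatic, steady state ⇒ Σ ṁᵢCp,ᵢ(T_out − Tᵢ) = 0
T_out = Σ ṁᵢCp,ᵢTᵢ / Σ ṁᵢCp,ᵢ
      = -79644 / 5970 = -13.341 °C

T_out = -13.3 °C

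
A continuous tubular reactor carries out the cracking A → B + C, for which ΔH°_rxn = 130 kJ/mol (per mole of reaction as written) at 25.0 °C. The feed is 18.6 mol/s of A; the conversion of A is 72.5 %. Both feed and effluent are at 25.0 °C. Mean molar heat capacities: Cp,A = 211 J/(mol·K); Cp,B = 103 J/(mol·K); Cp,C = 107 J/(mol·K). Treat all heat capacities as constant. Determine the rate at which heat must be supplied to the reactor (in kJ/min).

Q_in = 105000 kJ/min

Extent of reaction ξ = 0.725 × 18.6 = 13.485 mol/s
Reaction term: ξ·ΔH°_rxn = 13.485 × 130 = 1753.1 kJ/s
Q = ΔH = 1753.1 kJ/s = 1753.1 kW
Heat supplied = 105180 kJ/min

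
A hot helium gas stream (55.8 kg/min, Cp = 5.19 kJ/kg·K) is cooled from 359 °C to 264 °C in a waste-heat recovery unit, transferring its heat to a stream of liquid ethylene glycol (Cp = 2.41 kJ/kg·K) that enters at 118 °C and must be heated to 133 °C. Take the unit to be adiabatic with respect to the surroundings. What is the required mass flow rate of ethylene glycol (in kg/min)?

ṁ_c = 761 kg/min

Heat released by hot stream: Q = 55.8 × 5.19 × (359 − 264) = 27512 kJ/min
Energy balance on cold side (adiabatic exchanger): Q = ṁ_c·Cp_c·(T_c,out − T_c,in)
ṁ_c = 27512 / [2.41 × (133 − 118)] = 761.06 kg/min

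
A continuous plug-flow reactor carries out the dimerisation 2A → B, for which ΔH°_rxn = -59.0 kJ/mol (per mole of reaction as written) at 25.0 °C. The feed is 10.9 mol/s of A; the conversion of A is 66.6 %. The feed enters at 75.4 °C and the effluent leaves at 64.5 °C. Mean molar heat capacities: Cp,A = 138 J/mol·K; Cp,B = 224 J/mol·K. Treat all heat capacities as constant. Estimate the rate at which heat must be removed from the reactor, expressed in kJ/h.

Extent of reaction ξ = 0.666 × 10.9 / 2 = 3.6297 mol/s
Reaction term: ξ·ΔH°_rxn = 3.6297 × -59.0 = -214.15 kJ/s
Sensible, feed 75.4→25 °C: -75.812 kJ/s
Outlet flows (mol/s): A 3.6406, B 3.6297
Sensible, products 25→64.5 °C: 51.96 kJ/s
Q = ΔH = -238 kJ/s = -238 kW
Heat removed = 856810 kJ/h

Q_out = 857000 kJ/h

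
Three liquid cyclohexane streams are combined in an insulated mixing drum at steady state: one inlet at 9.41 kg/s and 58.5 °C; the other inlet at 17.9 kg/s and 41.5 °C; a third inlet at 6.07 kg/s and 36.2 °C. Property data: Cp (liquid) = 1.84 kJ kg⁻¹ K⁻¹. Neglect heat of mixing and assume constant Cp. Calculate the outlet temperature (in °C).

T_out = 45.3 °C

No heat crosses the boundary, so H_out = H_in.
T_out = Σ ṁᵢCp,ᵢTᵢ / Σ ṁᵢCp,ᵢ
      = 2784 / 61.419 = 45.329 °C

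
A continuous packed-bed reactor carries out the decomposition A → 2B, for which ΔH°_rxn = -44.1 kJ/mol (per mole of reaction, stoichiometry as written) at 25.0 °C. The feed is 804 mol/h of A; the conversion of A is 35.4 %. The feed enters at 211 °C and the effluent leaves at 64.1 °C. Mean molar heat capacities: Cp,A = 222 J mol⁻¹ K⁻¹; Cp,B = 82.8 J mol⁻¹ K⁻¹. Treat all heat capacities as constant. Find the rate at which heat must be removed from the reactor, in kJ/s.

Q_out = 10.9 kJ/s

Extent of reaction ξ = 0.354 × 804 = 284.62 mol/h
Reaction term: ξ·ΔH°_rxn = 284.62 × -44.1 = -12552 kJ/h
Sensible, feed 211→25 °C: -33199 kJ/h
Outlet flows (mol/h): A 519.38, B 569.23
Sensible, products 25→64.1 °C: 6351.2 kJ/h
Q = ΔH = -39399 kJ/h = -10.944 kW
Heat removed = 10.944 kJ/s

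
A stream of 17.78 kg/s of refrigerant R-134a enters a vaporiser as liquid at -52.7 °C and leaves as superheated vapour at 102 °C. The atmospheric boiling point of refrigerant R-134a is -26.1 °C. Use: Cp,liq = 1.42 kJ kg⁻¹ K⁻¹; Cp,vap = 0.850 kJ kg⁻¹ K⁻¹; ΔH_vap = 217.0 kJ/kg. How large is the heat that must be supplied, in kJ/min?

Q = 388000 kJ/min

liquid -52.7→-26.1 °C: 37.772 kJ/kg
vaporisation at -26.1 °C: 217 kJ/kg
vapour -26.1→102 °C: 108.88 kJ/kg
Δh = 37.772 + 217 + 108.88 = 363.66 kJ/kg
Q = ṁ·Δh = 17.78 kg/s × 363.66 kJ/kg = 6465.8 kJ/s
|Q| = 6465.8 kW = 387950 kJ/min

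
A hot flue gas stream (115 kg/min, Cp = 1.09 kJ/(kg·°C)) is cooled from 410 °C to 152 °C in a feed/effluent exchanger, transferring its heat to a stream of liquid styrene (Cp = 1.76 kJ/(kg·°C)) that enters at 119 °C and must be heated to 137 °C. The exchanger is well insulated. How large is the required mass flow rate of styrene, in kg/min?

Heat released by hot stream: Q = 115 × 1.09 × (410 − 152) = 32340 kJ/min
Energy balance on cold side (adiabatic exchanger): Q = ṁ_c·Cp_c·(T_c,out − T_c,in)
ṁ_c = 32340 / [1.76 × (137 − 119)] = 1020.8 kg/min

ṁ_c = 1020 kg/min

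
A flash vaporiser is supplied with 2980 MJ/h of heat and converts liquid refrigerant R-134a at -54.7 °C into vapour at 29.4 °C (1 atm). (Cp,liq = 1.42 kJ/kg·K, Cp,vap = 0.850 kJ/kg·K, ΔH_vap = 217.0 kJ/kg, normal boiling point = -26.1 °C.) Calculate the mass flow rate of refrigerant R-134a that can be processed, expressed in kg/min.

ṁ = 163 kg/min

Δh = 1.42×(-26.1−-54.7) + 217.0 + 0.850×(29.4−-26.1) = 304.79 kJ/kg
Q = 2980 MJ/h = 827.78 kJ/s = 49667 kJ/min
ṁ = Q/Δh = 49667 / 304.79 = 162.96 kg/min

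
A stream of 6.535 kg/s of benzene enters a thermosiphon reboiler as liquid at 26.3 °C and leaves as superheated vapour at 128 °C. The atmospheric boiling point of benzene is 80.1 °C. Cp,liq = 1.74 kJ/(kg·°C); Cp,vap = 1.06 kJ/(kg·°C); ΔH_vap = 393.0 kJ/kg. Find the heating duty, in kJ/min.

Q = 211000 kJ/min

liquid 26.3→80.1 °C: 93.612 kJ/kg
vaporisation at 80.1 °C: 393 kJ/kg
vapour 80.1→128 °C: 50.774 kJ/kg
Δh = 93.612 + 393 + 50.774 = 537.39 kJ/kg
Q = ṁ·Δh = 6.535 kg/s × 537.39 kJ/kg = 3511.8 kJ/s
|Q| = 3511.8 kW = 210710 kJ/min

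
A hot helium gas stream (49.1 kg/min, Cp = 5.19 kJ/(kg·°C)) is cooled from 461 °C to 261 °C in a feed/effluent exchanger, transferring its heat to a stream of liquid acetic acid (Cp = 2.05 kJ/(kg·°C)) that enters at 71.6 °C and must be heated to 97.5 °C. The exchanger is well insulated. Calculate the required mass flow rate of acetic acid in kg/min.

Heat released by hot stream: Q = 49.1 × 5.19 × (461 − 261) = 50966 kJ/min
Energy balance on cold side (adiabatic exchanger): Q = ṁ_c·Cp_c·(T_c,out − T_c,in)
ṁ_c = 50966 / [2.05 × (97.5 − 71.6)] = 959.9 kg/min

ṁ_c = 960 kg/min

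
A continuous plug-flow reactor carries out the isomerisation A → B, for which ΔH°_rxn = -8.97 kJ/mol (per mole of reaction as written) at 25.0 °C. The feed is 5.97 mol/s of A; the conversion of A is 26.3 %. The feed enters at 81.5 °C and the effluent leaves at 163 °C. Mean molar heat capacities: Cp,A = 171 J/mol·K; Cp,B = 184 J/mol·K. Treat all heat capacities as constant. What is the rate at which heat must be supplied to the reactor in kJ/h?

Q_in = 259000 kJ/h

Extent of reaction ξ = 0.263 × 5.97 = 1.5701 mol/s
Reaction term: ξ·ΔH°_rxn = 1.5701 × -8.97 = -14.084 kJ/s
Sensible, feed 81.5→25 °C: -57.679 kJ/s
Outlet flows (mol/s): A 4.3999, B 1.5701
Sensible, products 25→163 °C: 143.7 kJ/s
Q = ΔH = 71.934 kJ/s = 71.934 kW
Heat supplied = 258960 kJ/h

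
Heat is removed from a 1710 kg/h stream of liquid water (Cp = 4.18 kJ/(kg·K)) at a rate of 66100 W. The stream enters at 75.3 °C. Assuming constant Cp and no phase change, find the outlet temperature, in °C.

T_out = 42.0 °C

Q = 66100 W = 237960 kJ/h
ΔT = Q/(ṁ·Cp) = 237960/(1710×4.18) = 33.291 K
T_out = 75.3 − 33.291 = 42.009 °C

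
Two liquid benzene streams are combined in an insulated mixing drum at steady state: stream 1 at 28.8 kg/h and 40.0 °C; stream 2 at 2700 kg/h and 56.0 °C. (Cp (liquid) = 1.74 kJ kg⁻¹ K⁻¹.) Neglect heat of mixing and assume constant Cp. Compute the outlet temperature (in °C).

T_out = 55.8 °C

Energy balance with Q = 0: Σ ṁᵢCp,ᵢ(T_out − Tᵢ) = 0
Σ ṁᵢCp,ᵢTᵢ = 28.8×1.74×40.0 + 2700×1.74×56.0 = 265090
Σ ṁᵢCp,ᵢ = 28.8×1.74 + 2700×1.74 = 4748.1
T_out = 265090 / 4748.1 = 55.831 °C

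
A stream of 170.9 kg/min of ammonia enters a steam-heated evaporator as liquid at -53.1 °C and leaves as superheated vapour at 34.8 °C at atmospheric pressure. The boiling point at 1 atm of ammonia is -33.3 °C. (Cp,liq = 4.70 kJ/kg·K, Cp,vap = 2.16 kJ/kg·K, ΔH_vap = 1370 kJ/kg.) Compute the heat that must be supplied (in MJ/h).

liquid -53.1→-33.3 °C: 93.06 kJ/kg
vaporisation at -33.3 °C: 1370 kJ/kg
vapour -33.3→34.8 °C: 147.1 kJ/kg
Δh = 93.06 + 1370 + 147.1 = 1610.2 kJ/kg
Q = ṁ·Δh = 170.9 kg/min × 1610.2 kJ/kg = 275180 kJ/min
|Q| = 4586.3 kW = 16511 MJ/h

Q = 16500 MJ/h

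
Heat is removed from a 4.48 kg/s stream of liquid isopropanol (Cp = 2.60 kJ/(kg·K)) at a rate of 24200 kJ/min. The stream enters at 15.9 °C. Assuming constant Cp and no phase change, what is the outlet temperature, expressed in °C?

Q = 24200 kJ/min = 403.33 kJ/s
ΔT = Q/(ṁ·Cp) = 403.33/(4.48×2.60) = 34.627 K
T_out = 15.9 − 34.627 = -18.727 °C

T_out = -18.7 °C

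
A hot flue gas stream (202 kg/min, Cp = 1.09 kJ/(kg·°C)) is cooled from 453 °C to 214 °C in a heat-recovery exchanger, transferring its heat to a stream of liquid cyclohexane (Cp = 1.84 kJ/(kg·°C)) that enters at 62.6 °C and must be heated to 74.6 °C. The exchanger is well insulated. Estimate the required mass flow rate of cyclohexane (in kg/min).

Heat released by hot stream: Q = 202 × 1.09 × (453 − 214) = 52623 kJ/min
Energy balance on cold side (adiabatic exchanger): Q = ṁ_c·Cp_c·(T_c,out − T_c,in)
ṁ_c = 52623 / [1.84 × (74.6 − 62.6)] = 2383.3 kg/min

ṁ_c = 2380 kg/min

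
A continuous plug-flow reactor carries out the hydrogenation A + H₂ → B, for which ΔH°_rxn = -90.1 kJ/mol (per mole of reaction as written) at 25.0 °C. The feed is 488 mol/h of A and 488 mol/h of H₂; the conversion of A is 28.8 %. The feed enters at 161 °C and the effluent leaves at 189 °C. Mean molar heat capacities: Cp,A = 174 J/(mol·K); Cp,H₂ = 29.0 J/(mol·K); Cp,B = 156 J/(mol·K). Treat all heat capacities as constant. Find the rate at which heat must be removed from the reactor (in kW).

Extent of reaction ξ = 0.288 × 488 = 140.54 mol/h
Reaction term: ξ·ΔH°_rxn = 140.54 × -90.1 = -12663 kJ/h
Sensible, feed 161→25 °C: -13473 kJ/h
Outlet flows (mol/h): A 347.46, H₂ 347.46, B 140.54
Sensible, products 25→189 °C: 15163 kJ/h
Q = ΔH = -10973 kJ/h = -3.0479 kW
Heat removed = 3.0479 kW

Q_out = 3.05 kW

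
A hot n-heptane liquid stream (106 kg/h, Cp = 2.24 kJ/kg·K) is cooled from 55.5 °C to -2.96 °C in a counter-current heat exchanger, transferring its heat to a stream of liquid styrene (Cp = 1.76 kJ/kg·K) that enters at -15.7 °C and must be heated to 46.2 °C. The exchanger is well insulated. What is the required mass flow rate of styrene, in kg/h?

Heat released by hot stream: Q = 106 × 2.24 × (55.5 − -2.96) = 13881 kJ/h
Energy balance on cold side (adiabatic exchanger): Q = ṁ_c·Cp_c·(T_c,out − T_c,in)
ṁ_c = 13881 / [1.76 × (46.2 − -15.7)] = 127.41 kg/h

ṁ_c = 127 kg/h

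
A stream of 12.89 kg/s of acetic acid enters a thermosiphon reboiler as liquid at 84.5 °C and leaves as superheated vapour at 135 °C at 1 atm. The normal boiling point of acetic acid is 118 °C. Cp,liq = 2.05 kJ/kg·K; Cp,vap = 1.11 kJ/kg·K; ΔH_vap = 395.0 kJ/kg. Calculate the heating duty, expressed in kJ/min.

liquid 84.5→118 °C: 68.675 kJ/kg
vaporisation at 118 °C: 395 kJ/kg
vapour 118→135 °C: 18.87 kJ/kg
Δh = 68.675 + 395 + 18.87 = 482.55 kJ/kg
Q = ṁ·Δh = 12.89 kg/s × 482.55 kJ/kg = 6220 kJ/s
|Q| = 6220 kW = 373200 kJ/min

Q = 373000 kJ/min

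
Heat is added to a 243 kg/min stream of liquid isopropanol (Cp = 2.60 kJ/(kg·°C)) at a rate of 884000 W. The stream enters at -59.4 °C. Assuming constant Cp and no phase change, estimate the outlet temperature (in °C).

Q = 884000 W = 53040 kJ/min
ΔT = Q/(ṁ·Cp) = 53040/(243×2.60) = 83.951 K
T_out = -59.4 + 83.951 = 24.551 °C

T_out = 24.6 °C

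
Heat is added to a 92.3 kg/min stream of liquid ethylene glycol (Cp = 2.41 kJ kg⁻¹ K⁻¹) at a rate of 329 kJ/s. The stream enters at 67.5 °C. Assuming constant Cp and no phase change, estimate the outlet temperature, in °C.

Q = 329 kJ/s = 19740 kJ/min
ΔT = Q/(ṁ·Cp) = 19740/(92.3×2.41) = 88.742 K
T_out = 67.5 + 88.742 = 156.24 °C

T_out = 156 °C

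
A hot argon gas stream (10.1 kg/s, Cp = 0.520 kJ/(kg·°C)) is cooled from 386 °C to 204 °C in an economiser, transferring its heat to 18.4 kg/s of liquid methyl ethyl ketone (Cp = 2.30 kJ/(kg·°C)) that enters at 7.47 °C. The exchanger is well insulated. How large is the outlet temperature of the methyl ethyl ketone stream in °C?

T_c,out = 30.1 °C

Heat released by hot stream: Q = 10.1 × 0.520 × (386 − 204) = 955.86 kJ/s
Energy balance on cold side (adiabatic exchanger): Q = ṁ_c·Cp_c·(T_c,out − T_c,in)
T_c,out = 7.47 + 955.86/(18.4 × 2.30) = 30.057 °C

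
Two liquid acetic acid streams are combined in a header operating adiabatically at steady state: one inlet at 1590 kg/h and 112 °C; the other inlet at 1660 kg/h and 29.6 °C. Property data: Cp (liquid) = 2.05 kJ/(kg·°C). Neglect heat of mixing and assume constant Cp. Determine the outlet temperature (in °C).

No heat crosses the boundary, so H_out = H_in.
Σ ṁᵢCp,ᵢTᵢ = 1590×2.05×112 + 1660×2.05×29.6 = 465790
Σ ṁᵢCp,ᵢ = 1590×2.05 + 1660×2.05 = 6662.5
T_out = 465790 / 6662.5 = 69.913 °C

T_out = 69.9 °C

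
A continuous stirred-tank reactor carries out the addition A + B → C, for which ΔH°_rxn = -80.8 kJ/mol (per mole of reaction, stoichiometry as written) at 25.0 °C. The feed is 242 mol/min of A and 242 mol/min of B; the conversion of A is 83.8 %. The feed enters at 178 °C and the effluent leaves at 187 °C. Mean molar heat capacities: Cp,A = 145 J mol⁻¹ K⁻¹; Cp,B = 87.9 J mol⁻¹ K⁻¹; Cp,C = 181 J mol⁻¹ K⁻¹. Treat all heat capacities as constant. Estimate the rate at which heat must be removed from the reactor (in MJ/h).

Q_out = 1060 MJ/h

Extent of reaction ξ = 0.838 × 242 = 202.8 mol/min
Reaction term: ξ·ΔH°_rxn = 202.8 × -80.8 = -16386 kJ/min
Sensible, feed 178→25 °C: -8623.4 kJ/min
Outlet flows (mol/min): A 39.204, B 39.204, C 202.8
Sensible, products 25→187 °C: 7425.5 kJ/min
Q = ΔH = -17584 kJ/min = -293.06 kW
Heat removed = 1055 MJ/h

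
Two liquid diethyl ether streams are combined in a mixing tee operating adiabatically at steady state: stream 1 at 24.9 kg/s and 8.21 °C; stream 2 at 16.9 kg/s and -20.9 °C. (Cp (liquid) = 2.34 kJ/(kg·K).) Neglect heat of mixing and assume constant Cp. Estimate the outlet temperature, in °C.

Energy balance with Q = 0: Σ ṁᵢCp,ᵢ(T_out − Tᵢ) = 0
Σ ṁᵢCp,ᵢTᵢ = 24.9×2.34×8.21 + 16.9×2.34×-20.9 = -348.15
Σ ṁᵢCp,ᵢ = 24.9×2.34 + 16.9×2.34 = 97.812
T_out = -348.15 / 97.812 = -3.5594 °C

T_out = -3.56 °C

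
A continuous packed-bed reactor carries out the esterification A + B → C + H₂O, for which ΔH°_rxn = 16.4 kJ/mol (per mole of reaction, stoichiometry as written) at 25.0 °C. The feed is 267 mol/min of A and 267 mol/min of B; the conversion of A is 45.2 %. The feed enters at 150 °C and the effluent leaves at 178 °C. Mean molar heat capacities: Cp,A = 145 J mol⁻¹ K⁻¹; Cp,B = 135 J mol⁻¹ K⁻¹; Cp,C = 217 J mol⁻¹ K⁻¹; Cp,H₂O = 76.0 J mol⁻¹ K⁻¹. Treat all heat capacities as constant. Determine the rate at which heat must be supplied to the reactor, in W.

Q_in = 71900 W

Extent of reaction ξ = 0.452 × 267 = 120.68 mol/min
Reaction term: ξ·ΔH°_rxn = 120.68 × 16.4 = 1979.2 kJ/min
Sensible, feed 150→25 °C: -9345 kJ/min
Outlet flows (mol/min): A 146.32, B 146.32, C 120.68, H₂O 120.68
Sensible, products 25→178 °C: 11678 kJ/min
Q = ΔH = 4312.5 kJ/min = 71.876 kW
Heat supplied = 71876 W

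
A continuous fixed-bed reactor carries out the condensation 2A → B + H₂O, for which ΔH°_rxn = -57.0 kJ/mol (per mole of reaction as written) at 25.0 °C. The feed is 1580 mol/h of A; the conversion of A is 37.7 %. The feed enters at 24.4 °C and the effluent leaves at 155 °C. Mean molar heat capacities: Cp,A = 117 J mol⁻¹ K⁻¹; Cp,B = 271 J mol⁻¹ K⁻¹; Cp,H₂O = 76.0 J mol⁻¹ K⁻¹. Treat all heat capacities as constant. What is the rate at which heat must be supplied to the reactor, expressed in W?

Extent of reaction ξ = 0.377 × 1580 / 2 = 297.83 mol/h
Reaction term: ξ·ΔH°_rxn = 297.83 × -57.0 = -16976 kJ/h
Sensible, feed 24.4→25 °C: 110.92 kJ/h
Outlet flows (mol/h): A 984.34, B 297.83, H₂O 297.83
Sensible, products 25→155 °C: 28407 kJ/h
Q = ΔH = 11542 kJ/h = 3.206 kW
Heat supplied = 3206 W

Q_in = 3210 W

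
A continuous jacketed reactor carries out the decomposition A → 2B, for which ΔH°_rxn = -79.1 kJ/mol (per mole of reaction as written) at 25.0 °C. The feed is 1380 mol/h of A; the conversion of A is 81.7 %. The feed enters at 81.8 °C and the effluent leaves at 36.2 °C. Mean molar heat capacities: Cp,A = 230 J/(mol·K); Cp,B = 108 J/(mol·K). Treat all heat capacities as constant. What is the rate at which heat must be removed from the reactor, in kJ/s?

Q_out = 28.8 kJ/s

Extent of reaction ξ = 0.817 × 1380 = 1127.5 mol/h
Reaction term: ξ·ΔH°_rxn = 1127.5 × -79.1 = -89182 kJ/h
Sensible, feed 81.8→25 °C: -18028 kJ/h
Outlet flows (mol/h): A 252.54, B 2254.9
Sensible, products 25→36.2 °C: 3378.1 kJ/h
Q = ΔH = -103830 kJ/h = -28.842 kW
Heat removed = 28.842 kJ/s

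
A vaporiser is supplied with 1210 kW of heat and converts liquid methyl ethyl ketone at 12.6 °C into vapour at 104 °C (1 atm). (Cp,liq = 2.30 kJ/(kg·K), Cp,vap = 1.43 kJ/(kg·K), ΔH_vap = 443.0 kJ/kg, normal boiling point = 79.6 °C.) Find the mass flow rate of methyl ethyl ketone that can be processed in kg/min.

ṁ = 115 kg/min

Δh = 2.30×(79.6−12.6) + 443.0 + 1.43×(104−79.6) = 631.99 kJ/kg
Q = 1210 kW = 1210 kJ/s = 72600 kJ/min
ṁ = Q/Δh = 72600 / 631.99 = 114.87 kg/min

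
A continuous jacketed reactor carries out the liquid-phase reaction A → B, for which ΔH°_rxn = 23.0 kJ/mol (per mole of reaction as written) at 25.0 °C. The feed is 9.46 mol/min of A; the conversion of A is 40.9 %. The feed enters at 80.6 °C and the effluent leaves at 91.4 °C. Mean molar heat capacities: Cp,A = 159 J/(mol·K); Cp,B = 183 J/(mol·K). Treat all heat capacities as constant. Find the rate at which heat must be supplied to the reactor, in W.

Q_in = 1860 W

Extent of reaction ξ = 0.409 × 9.46 = 3.8691 mol/min
Reaction term: ξ·ΔH°_rxn = 3.8691 × 23.0 = 88.99 kJ/min
Sensible, feed 80.6→25 °C: -83.63 kJ/min
Outlet flows (mol/min): A 5.5909, B 3.8691
Sensible, products 25→91.4 °C: 106.04 kJ/min
Q = ΔH = 111.4 kJ/min = 1.8567 kW
Heat supplied = 1856.7 W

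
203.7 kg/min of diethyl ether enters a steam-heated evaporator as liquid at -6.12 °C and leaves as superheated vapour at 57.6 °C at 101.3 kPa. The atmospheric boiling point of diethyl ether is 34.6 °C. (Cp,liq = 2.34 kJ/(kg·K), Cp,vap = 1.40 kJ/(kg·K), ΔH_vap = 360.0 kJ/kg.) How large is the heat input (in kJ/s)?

Q = 1660 kJ/s

liquid -6.12→34.6 °C: 95.285 kJ/kg
vaporisation at 34.6 °C: 360 kJ/kg
vapour 34.6→57.6 °C: 32.2 kJ/kg
Δh = 95.285 + 360 + 32.2 = 487.48 kJ/kg
Q = ṁ·Δh = 203.7 kg/min × 487.48 kJ/kg = 99301 kJ/min
|Q| = 1655 kW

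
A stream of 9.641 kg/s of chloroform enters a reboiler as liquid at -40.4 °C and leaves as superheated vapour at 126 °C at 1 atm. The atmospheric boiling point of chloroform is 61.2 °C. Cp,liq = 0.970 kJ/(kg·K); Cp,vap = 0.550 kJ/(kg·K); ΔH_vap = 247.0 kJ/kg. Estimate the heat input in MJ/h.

Q = 13200 MJ/h

liquid -40.4→61.2 °C: 98.552 kJ/kg
vaporisation at 61.2 °C: 247 kJ/kg
vapour 61.2→126 °C: 35.64 kJ/kg
Δh = 98.552 + 247 + 35.64 = 381.19 kJ/kg
Q = ṁ·Δh = 9.641 kg/s × 381.19 kJ/kg = 3675.1 kJ/s
|Q| = 3675.1 kW = 13230 MJ/h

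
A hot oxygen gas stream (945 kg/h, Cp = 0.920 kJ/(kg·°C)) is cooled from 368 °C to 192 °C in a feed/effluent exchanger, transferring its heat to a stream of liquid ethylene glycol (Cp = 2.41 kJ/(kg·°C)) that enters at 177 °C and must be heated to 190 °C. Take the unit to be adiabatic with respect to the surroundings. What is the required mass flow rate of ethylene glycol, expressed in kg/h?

ṁ_c = 4880 kg/h

Heat released by hot stream: Q = 945 × 0.920 × (368 − 192) = 153010 kJ/h
Energy balance on cold side (adiabatic exchanger): Q = ṁ_c·Cp_c·(T_c,out − T_c,in)
ṁ_c = 153010 / [2.41 × (190 − 177)] = 4884 kg/h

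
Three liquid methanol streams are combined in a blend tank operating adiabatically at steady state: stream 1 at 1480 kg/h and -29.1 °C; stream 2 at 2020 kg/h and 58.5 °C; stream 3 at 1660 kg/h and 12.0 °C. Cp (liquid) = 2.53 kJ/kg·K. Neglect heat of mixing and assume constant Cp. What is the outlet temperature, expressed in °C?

Adiabatic, steady state ⇒ Σ ṁᵢCp,ᵢ(T_out − Tᵢ) = 0
Σ ṁᵢCp,ᵢTᵢ = 1480×2.53×-29.1 + 2020×2.53×58.5 + 1660×2.53×12.0 = 240410
Σ ṁᵢCp,ᵢ = 1480×2.53 + 2020×2.53 + 1660×2.53 = 13055
T_out = 240410 / 13055 = 18.415 °C

T_out = 18.4 °C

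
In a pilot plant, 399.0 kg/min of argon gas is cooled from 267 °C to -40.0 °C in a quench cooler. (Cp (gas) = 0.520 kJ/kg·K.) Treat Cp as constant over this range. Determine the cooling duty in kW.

Q = ṁ·Cp·ΔT = 399.0 × 0.520 × (-40.0 − 267) = -63696 kJ/min
Converting: 63696 / 60 s = 1061.6 kW

Q_c = 1060 kW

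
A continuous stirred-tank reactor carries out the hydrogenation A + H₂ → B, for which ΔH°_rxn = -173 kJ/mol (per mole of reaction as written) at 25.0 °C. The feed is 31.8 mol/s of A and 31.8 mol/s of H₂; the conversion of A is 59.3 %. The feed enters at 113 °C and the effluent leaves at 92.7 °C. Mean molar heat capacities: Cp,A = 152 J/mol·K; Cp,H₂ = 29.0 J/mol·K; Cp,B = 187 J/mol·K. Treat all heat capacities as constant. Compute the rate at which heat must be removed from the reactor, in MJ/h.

Extent of reaction ξ = 0.593 × 31.8 = 18.857 mol/s
Reaction term: ξ·ΔH°_rxn = 18.857 × -173 = -3262.3 kJ/s
Sensible, feed 113→25 °C: -506.51 kJ/s
Outlet flows (mol/s): A 12.943, H₂ 12.943, B 18.857
Sensible, products 25→92.7 °C: 397.33 kJ/s
Q = ΔH = -3371.5 kJ/s = -3371.5 kW
Heat removed = 12137 MJ/h

Q_out = 12100 MJ/h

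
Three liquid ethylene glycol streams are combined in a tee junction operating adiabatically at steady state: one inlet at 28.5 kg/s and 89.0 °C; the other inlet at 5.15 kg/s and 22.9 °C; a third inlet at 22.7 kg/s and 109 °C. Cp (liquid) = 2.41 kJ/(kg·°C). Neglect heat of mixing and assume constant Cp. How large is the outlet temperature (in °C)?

No heat crosses the boundary, so H_out = H_in.
Σ ṁᵢCp,ᵢTᵢ = 28.5×2.41×89.0 + 5.15×2.41×22.9 + 22.7×2.41×109 = 12360
Σ ṁᵢCp,ᵢ = 28.5×2.41 + 5.15×2.41 + 22.7×2.41 = 135.8
T_out = 12360 / 135.8 = 91.016 °C

T_out = 91.0 °C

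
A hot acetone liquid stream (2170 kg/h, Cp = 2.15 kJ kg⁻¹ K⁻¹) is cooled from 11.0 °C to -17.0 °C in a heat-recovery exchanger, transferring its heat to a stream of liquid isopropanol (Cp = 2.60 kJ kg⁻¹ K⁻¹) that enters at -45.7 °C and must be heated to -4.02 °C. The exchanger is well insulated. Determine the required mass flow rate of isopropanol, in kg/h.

ṁ_c = 1210 kg/h

Heat released by hot stream: Q = 2170 × 2.15 × (11.0 − -17.0) = 130630 kJ/h
Energy balance on cold side (adiabatic exchanger): Q = ṁ_c·Cp_c·(T_c,out − T_c,in)
ṁ_c = 130630 / [2.60 × (-4.02 − -45.7)] = 1205.5 kg/h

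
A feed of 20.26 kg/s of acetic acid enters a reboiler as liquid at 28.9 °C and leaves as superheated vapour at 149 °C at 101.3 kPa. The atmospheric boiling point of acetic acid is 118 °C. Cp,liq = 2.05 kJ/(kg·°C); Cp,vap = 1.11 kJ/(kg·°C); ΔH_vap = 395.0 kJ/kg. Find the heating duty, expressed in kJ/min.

liquid 28.9→118 °C: 182.65 kJ/kg
vaporisation at 118 °C: 395 kJ/kg
vapour 118→149 °C: 34.41 kJ/kg
Δh = 182.65 + 395 + 34.41 = 612.06 kJ/kg
Q = ṁ·Δh = 20.26 kg/s × 612.06 kJ/kg = 12400 kJ/s
|Q| = 12400 kW = 744030 kJ/min

Q = 744000 kJ/min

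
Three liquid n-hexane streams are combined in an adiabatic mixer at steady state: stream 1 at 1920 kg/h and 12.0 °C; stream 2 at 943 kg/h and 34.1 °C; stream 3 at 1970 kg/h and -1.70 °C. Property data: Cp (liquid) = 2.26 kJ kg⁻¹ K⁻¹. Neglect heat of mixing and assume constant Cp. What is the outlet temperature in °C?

T_out = 10.7 °C

No heat crosses the boundary, so H_out = H_in.
T_out = Σ ṁᵢCp,ᵢTᵢ / Σ ṁᵢCp,ᵢ
      = 117170 / 10923 = 10.728 °C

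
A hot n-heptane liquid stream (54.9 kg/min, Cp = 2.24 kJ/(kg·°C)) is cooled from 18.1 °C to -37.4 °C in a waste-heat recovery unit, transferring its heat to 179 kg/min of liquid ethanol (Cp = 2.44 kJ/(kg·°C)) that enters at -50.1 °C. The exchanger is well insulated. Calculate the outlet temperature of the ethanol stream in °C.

T_c,out = -34.5 °C

Heat released by hot stream: Q = 54.9 × 2.24 × (18.1 − -37.4) = 6825.2 kJ/min
Energy balance on cold side (adiabatic exchanger): Q = ṁ_c·Cp_c·(T_c,out − T_c,in)
T_c,out = -50.1 + 6825.2/(179 × 2.44) = -34.473 °C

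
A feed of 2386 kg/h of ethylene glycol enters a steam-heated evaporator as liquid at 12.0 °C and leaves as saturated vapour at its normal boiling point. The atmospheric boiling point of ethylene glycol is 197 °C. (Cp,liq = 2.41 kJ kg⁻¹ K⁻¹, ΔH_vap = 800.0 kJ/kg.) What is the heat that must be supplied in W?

liquid 12.0→197 °C: 445.85 kJ/kg
vaporisation at 197 °C: 800 kJ/kg
Δh = 445.85 + 800 = 1245.8 kJ/kg
Q = ṁ·Δh = 2386 kg/h × 1245.8 kJ/kg = 2.9726e+06 kJ/h
|Q| = 825.72 kW = 825720 W

Q = 826000 W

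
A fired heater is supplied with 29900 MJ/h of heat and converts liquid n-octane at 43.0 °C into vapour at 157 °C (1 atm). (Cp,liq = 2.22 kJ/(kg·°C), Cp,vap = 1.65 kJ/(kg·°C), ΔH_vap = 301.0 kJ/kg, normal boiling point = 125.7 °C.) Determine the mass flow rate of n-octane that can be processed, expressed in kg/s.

ṁ = 15.5 kg/s

Δh = 2.22×(125.7−43.0) + 301.0 + 1.65×(157−125.7) = 536.24 kJ/kg
Q = 29900 MJ/h = 8305.6 kJ/s = 8305.6 kJ/s
ṁ = Q/Δh = 8305.6 / 536.24 = 15.489 kg/s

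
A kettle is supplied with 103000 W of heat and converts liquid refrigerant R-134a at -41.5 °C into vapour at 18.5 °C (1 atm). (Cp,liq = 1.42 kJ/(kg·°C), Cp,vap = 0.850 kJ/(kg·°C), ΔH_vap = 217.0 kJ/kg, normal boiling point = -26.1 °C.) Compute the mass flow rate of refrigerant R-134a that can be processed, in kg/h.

Δh = 1.42×(-26.1−-41.5) + 217.0 + 0.850×(18.5−-26.1) = 276.78 kJ/kg
Q = 103000 W = 103 kJ/s = 370800 kJ/h
ṁ = Q/Δh = 370800 / 276.78 = 1339.7 kg/h

ṁ = 1340 kg/h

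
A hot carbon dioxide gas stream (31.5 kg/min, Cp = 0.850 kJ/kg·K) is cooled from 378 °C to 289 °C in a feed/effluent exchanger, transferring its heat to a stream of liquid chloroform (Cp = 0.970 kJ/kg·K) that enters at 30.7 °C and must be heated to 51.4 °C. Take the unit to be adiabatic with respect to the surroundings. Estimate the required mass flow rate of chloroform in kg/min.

Heat released by hot stream: Q = 31.5 × 0.850 × (378 − 289) = 2383 kJ/min
Energy balance on cold side (adiabatic exchanger): Q = ṁ_c·Cp_c·(T_c,out − T_c,in)
ṁ_c = 2383 / [0.970 × (51.4 − 30.7)] = 118.68 kg/min

ṁ_c = 119 kg/min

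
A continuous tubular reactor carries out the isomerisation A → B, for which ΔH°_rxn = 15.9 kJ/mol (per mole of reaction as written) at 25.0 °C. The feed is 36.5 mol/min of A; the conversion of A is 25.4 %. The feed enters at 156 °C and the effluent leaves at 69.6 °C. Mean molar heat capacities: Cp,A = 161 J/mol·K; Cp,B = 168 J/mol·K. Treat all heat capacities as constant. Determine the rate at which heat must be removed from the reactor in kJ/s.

Extent of reaction ξ = 0.254 × 36.5 = 9.271 mol/min
Reaction term: ξ·ΔH°_rxn = 9.271 × 15.9 = 147.41 kJ/min
Sensible, feed 156→25 °C: -769.82 kJ/min
Outlet flows (mol/min): A 27.229, B 9.271
Sensible, products 25→69.6 °C: 264.99 kJ/min
Q = ΔH = -357.43 kJ/min = -5.9571 kW
Heat removed = 5.9571 kJ/s

Q_out = 5.96 kJ/s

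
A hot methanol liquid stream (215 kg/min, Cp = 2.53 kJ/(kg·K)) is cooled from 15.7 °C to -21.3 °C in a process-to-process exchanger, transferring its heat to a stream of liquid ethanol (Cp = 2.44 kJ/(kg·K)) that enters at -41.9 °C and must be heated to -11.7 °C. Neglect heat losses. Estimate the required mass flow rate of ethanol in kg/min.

Heat released by hot stream: Q = 215 × 2.53 × (15.7 − -21.3) = 20126 kJ/min
Energy balance on cold side (adiabatic exchanger): Q = ṁ_c·Cp_c·(T_c,out − T_c,in)
ṁ_c = 20126 / [2.44 × (-11.7 − -41.9)] = 273.13 kg/min

ṁ_c = 273 kg/min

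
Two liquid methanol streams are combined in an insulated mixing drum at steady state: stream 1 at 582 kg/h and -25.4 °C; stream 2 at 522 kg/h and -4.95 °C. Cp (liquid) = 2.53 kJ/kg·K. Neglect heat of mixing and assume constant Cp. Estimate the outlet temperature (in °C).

Energy balance with Q = 0: Σ ṁᵢCp,ᵢ(T_out − Tᵢ) = 0
Σ ṁᵢCp,ᵢTᵢ = 582×2.53×-25.4 + 522×2.53×-4.95 = -43938
Σ ṁᵢCp,ᵢ = 582×2.53 + 522×2.53 = 2793.1
T_out = -43938 / 2793.1 = -15.731 °C

T_out = -15.7 °C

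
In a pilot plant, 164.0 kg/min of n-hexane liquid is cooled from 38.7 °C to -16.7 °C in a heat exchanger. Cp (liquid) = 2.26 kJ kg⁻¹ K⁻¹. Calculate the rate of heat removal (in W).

Q_c = 342000 W

Q = ṁ·Cp·ΔT = 164.0 × 2.26 × (-16.7 − 38.7) = -20533 kJ/min
Converting: 20533 / 60 s = 342.22 kW
Cooling duty = 342220 W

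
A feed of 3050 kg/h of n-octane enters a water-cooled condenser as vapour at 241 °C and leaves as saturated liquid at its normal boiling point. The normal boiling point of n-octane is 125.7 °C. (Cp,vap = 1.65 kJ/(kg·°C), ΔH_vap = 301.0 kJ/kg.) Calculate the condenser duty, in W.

Q_c = 416000 W

vapour 241→125.7 °C: -190.24 kJ/kg
condensation at 125.7 °C: -301 kJ/kg
Δh = -190.24 + -301 = -491.25 kJ/kg
Q = ṁ·Δh = 3050 kg/h × -491.25 kJ/kg = -1.4983e+06 kJ/h
|Q| = 416.19 kW = 416190 W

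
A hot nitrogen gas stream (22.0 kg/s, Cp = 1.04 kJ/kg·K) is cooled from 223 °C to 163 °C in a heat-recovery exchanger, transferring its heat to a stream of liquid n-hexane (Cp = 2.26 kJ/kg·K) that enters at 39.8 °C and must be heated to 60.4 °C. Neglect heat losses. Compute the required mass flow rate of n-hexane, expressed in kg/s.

ṁ_c = 29.5 kg/s

Heat released by hot stream: Q = 22.0 × 1.04 × (223 − 163) = 1372.8 kJ/s
Energy balance on cold side (adiabatic exchanger): Q = ṁ_c·Cp_c·(T_c,out − T_c,in)
ṁ_c = 1372.8 / [2.26 × (60.4 − 39.8)] = 29.487 kg/s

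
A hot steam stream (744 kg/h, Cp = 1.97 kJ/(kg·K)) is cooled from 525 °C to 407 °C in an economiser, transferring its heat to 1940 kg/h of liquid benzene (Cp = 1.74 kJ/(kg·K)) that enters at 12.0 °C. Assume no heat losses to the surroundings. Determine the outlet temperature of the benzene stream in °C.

T_c,out = 63.2 °C

Heat released by hot stream: Q = 744 × 1.97 × (525 − 407) = 172950 kJ/h
Energy balance on cold side (adiabatic exchanger): Q = ṁ_c·Cp_c·(T_c,out − T_c,in)
T_c,out = 12.0 + 172950/(1940 × 1.74) = 63.235 °C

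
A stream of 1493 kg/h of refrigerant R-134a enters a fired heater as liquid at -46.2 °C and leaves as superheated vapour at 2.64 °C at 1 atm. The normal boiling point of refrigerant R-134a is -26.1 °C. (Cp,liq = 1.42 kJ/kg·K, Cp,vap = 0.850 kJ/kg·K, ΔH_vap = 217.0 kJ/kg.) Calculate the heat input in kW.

liquid -46.2→-26.1 °C: 28.542 kJ/kg
vaporisation at -26.1 °C: 217 kJ/kg
vapour -26.1→2.64 °C: 24.429 kJ/kg
Δh = 28.542 + 217 + 24.429 = 269.97 kJ/kg
Q = ṁ·Δh = 1493 kg/h × 269.97 kJ/kg = 403070 kJ/h
|Q| = 111.96 kW

Q = 112 kW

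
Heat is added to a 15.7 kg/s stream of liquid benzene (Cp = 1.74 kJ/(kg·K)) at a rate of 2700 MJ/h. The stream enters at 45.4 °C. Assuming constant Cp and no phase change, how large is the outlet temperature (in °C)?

T_out = 72.9 °C

Q = 2700 MJ/h = 750 kJ/s
ΔT = Q/(ṁ·Cp) = 750/(15.7×1.74) = 27.454 K
T_out = 45.4 + 27.454 = 72.854 °C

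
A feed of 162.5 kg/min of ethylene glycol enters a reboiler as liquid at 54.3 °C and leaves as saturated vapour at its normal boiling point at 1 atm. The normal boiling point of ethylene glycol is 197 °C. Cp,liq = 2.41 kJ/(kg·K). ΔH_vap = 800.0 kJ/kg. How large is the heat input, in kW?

liquid 54.3→197 °C: 343.91 kJ/kg
vaporisation at 197 °C: 800 kJ/kg
Δh = 343.91 + 800 = 1143.9 kJ/kg
Q = ṁ·Δh = 162.5 kg/min × 1143.9 kJ/kg = 185880 kJ/min
|Q| = 3098.1 kW

Q = 3100 kW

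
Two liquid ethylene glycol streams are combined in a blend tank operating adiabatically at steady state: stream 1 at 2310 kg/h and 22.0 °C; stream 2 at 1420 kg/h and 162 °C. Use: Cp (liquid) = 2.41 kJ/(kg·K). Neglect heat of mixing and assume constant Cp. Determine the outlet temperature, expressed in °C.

Adiabatic, steady state ⇒ Σ ṁᵢCp,ᵢ(T_out − Tᵢ) = 0
Σ ṁᵢCp,ᵢTᵢ = 2310×2.41×22.0 + 1420×2.41×162 = 676870
Σ ṁᵢCp,ᵢ = 2310×2.41 + 1420×2.41 = 8989.3
T_out = 676870 / 8989.3 = 75.298 °C

T_out = 75.3 °C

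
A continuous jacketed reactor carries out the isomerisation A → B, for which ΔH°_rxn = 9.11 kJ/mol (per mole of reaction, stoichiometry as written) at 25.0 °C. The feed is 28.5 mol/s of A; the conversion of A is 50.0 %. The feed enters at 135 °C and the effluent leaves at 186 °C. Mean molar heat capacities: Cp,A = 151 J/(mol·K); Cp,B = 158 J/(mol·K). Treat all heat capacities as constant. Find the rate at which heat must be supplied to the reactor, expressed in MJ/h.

Q_in = 1320 MJ/h

Extent of reaction ξ = 0.500 × 28.5 = 14.25 mol/s
Reaction term: ξ·ΔH°_rxn = 14.25 × 9.11 = 129.82 kJ/s
Sensible, feed 135→25 °C: -473.38 kJ/s
Outlet flows (mol/s): A 14.25, B 14.25
Sensible, products 25→186 °C: 708.92 kJ/s
Q = ΔH = 365.36 kJ/s = 365.36 kW
Heat supplied = 1315.3 MJ/h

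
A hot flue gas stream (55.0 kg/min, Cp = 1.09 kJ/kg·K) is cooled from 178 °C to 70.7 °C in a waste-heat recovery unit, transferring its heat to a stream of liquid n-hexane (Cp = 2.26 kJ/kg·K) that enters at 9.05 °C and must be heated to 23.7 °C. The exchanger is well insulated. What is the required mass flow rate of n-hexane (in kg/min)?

ṁ_c = 194 kg/min

Heat released by hot stream: Q = 55.0 × 1.09 × (178 − 70.7) = 6432.6 kJ/min
Energy balance on cold side (adiabatic exchanger): Q = ṁ_c·Cp_c·(T_c,out − T_c,in)
ṁ_c = 6432.6 / [2.26 × (23.7 − 9.05)] = 194.29 kg/min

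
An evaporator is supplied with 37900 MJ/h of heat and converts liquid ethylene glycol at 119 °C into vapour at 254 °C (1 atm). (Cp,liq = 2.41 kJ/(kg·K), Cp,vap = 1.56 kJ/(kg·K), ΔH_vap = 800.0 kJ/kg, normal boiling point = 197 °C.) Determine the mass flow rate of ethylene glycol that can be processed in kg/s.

ṁ = 9.78 kg/s

Δh = 2.41×(197−119) + 800.0 + 1.56×(254−197) = 1076.9 kJ/kg
Q = 37900 MJ/h = 10528 kJ/s = 10528 kJ/s
ṁ = Q/Δh = 10528 / 1076.9 = 9.776 kg/s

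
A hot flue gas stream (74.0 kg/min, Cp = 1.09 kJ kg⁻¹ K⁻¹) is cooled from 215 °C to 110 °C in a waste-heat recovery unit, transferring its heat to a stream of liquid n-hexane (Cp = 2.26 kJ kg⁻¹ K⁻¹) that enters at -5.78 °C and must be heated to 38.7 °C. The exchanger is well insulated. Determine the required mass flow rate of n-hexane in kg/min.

Heat released by hot stream: Q = 74.0 × 1.09 × (215 − 110) = 8469.3 kJ/min
Energy balance on cold side (adiabatic exchanger): Q = ṁ_c·Cp_c·(T_c,out − T_c,in)
ṁ_c = 8469.3 / [2.26 × (38.7 − -5.78)] = 84.251 kg/min

ṁ_c = 84.3 kg/min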